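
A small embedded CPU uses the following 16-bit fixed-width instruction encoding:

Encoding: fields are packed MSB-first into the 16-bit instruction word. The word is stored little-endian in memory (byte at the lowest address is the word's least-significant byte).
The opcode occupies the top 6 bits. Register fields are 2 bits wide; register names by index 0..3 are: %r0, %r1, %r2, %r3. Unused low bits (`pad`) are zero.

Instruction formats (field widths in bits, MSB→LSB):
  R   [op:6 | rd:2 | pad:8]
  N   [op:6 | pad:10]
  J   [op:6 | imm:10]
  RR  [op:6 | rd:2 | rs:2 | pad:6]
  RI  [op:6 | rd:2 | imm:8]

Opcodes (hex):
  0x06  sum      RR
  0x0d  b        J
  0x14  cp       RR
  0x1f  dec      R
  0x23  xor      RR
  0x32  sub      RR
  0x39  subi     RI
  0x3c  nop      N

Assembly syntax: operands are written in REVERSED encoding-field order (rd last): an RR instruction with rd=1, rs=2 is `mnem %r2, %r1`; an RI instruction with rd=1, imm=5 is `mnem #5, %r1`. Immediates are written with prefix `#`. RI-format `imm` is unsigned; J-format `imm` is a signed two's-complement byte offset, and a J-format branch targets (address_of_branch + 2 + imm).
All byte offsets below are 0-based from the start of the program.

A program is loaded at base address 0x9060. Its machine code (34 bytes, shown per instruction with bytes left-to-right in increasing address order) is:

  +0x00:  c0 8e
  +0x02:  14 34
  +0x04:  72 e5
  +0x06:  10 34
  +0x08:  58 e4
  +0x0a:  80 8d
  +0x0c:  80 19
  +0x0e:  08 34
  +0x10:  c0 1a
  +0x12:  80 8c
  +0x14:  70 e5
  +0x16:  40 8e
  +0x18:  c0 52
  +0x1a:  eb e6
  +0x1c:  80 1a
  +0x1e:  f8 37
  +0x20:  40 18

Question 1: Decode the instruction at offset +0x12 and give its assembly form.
off 0x12: read 80 8c as little → 0x8c80
  opcode bits[15:10]=0x23: xor/RR
  rd: (w>>8)&0x3=0x0 → %r0
  rs: (w>>6)&0x3=0x2 → %r2

xor %r2, %r0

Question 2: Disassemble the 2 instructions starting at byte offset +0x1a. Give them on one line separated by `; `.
subi #235, %r2; sum %r2, %r2

@+1a  little-endian(eb e6) = 0xe6eb
  op=0xe6eb>>10=0x39 ⇒ subi (RI)
  rd: (w>>8)&0x3=0x2 → %r2
  imm: (w>>0)&0xff=0xeb → #235
@+1c  little-endian(80 1a) = 0x1a80
  op=0x1a80>>10=0x6 ⇒ sum (RR)
  rd: (w>>8)&0x3=0x2 → %r2
  rs: (w>>6)&0x3=0x2 → %r2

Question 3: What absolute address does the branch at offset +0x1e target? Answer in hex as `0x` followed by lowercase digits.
[1e] f8 37 → 0x37f8
  top 6b → 0xd → b [J]
  imm@[9:0]=0x3f8 (s10→-8) ⇒ #-8
  target = base 0x9060 + off 0x1e + 2 + imm -8 = 0x9078

0x9078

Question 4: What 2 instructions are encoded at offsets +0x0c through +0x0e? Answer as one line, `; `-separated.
off 0x0c: read 80 19 as little → 0x1980
  opcode bits[15:10]=0x6: sum/RR
  rd@[9:8]=0x1 ⇒ %r1
  rs@[7:6]=0x2 ⇒ %r2
off 0x0e: read 08 34 as little → 0x3408
  opcode bits[15:10]=0xd: b/J
  imm@[9:0]=0x8 ⇒ #8

sum %r2, %r1; b #8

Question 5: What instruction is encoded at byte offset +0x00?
+0x00: c0 8e ⇒ word 0x8ec0 (little)
  op=0x8ec0>>10=0x23 ⇒ xor (RR)
  rd: (w>>8)&0x3=0x2 → %r2
  rs: (w>>6)&0x3=0x3 → %r3

xor %r3, %r2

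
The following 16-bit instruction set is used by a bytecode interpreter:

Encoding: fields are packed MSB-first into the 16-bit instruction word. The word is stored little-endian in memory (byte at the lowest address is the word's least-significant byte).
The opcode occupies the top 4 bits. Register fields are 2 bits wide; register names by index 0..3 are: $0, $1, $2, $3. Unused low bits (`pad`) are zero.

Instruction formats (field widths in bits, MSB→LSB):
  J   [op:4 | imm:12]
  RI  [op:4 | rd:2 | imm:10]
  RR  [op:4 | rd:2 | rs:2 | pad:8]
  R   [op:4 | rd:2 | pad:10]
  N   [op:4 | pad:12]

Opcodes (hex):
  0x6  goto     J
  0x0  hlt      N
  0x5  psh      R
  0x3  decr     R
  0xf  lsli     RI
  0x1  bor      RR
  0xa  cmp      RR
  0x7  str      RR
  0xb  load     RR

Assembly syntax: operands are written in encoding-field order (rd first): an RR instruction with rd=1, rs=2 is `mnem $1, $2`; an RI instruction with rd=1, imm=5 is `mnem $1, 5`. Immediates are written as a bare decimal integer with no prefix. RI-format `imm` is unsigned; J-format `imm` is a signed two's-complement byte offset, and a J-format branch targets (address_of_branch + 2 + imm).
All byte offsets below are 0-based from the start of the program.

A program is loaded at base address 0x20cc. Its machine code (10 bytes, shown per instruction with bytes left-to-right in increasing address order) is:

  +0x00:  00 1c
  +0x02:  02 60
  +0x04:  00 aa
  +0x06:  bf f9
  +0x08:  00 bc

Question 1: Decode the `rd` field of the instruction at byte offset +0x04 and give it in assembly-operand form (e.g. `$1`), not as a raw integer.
+0x04: 00 aa ⇒ word 0xaa00 (little)
  opcode bits[15:12]=0xa: cmp/RR
  rd@[11:10]=0x2 ⇒ $2
  rs@[9:8]=0x2 ⇒ $2

$2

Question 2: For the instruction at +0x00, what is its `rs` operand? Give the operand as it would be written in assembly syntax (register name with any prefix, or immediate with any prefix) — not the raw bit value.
[00] 00 1c → 0x1c00
  top 4b → 0x1 → bor [RR]
  rd: (w>>10)&0x3=0x3 → $3
  rs: (w>>8)&0x3=0x0 → $0

$0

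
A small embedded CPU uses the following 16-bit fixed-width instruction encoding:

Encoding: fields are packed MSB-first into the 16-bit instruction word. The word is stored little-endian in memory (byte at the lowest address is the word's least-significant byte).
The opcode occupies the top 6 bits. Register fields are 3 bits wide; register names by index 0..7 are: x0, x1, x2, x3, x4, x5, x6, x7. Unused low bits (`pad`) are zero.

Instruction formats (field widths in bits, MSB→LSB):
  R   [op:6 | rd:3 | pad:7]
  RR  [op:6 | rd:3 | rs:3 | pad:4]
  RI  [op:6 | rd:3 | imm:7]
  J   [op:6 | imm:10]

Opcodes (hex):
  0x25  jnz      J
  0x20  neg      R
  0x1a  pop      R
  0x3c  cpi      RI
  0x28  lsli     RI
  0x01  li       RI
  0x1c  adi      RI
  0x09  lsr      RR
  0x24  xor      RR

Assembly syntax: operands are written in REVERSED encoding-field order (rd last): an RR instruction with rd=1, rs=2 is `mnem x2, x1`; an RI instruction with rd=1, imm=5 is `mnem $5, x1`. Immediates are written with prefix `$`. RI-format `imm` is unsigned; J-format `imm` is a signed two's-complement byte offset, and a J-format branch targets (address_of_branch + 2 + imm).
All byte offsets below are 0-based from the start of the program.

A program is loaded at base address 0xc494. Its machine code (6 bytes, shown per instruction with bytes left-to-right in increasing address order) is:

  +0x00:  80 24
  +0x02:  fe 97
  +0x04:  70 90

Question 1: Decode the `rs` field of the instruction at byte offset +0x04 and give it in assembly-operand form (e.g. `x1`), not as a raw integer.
[04] 70 90 → 0x9070
  opcode bits[15:10]=0x24: xor/RR
  rd@[9:7]=0x0 ⇒ x0
  rs@[6:4]=0x7 ⇒ x7

x7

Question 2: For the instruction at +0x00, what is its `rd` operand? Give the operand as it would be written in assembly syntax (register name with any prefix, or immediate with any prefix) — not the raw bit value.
x1

[00] 80 24 → 0x2480
  top 6b → 0x9 → lsr [RR]
  rd: (w>>7)&0x7=0x1 → x1
  rs: (w>>4)&0x7=0x0 → x0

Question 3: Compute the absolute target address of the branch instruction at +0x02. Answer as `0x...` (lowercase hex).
0xc496

off 0x02: read fe 97 as little → 0x97fe
  opcode bits[15:10]=0x25: jnz/J
  [9:0] imm=1022 (s10→-2) = $-2
  target = base 0xc494 + off 0x02 + 2 + imm -2 = 0xc496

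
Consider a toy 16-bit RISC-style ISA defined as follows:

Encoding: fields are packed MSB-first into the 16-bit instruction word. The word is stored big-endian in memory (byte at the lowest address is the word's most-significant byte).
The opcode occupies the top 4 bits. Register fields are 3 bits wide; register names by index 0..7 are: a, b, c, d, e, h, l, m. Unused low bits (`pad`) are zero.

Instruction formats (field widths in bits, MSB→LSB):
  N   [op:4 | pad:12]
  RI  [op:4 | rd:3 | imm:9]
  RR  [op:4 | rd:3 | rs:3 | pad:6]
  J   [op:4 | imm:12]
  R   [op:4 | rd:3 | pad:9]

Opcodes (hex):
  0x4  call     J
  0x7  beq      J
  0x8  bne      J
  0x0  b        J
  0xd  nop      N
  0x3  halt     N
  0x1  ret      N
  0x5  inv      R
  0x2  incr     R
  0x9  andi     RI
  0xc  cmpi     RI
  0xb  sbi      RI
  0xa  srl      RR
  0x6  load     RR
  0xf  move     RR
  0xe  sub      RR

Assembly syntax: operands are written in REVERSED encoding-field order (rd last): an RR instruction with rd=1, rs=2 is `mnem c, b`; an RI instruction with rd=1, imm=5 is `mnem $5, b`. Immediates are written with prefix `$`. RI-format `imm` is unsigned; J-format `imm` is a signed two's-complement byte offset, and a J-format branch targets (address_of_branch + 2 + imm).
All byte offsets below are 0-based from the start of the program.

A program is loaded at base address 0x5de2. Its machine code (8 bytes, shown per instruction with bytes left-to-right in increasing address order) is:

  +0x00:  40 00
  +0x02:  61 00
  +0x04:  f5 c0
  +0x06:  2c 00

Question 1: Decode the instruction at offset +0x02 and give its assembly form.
load e, a

+0x02: 61 00 ⇒ word 0x6100 (big)
  op=0x6100>>12=0x6 ⇒ load (RR)
  rd@[11:9]=0x0 ⇒ a
  rs@[8:6]=0x4 ⇒ e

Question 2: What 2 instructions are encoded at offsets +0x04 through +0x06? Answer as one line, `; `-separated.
move m, c; incr l

@+04  big-endian(f5 c0) = 0xf5c0
  opcode bits[15:12]=0xf: move/RR
  rd: (w>>9)&0x7=0x2 → c
  rs: (w>>6)&0x7=0x7 → m
@+06  big-endian(2c 00) = 0x2c00
  opcode bits[15:12]=0x2: incr/R
  rd: (w>>9)&0x7=0x6 → l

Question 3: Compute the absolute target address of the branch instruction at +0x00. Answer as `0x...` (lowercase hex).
0x5de4

+0x00: 40 00 ⇒ word 0x4000 (big)
  opcode bits[15:12]=0x4: call/J
  imm: (w>>0)&0xfff=0x0 → $0
  target = base 0x5de2 + off 0x00 + 2 + imm 0 = 0x5de4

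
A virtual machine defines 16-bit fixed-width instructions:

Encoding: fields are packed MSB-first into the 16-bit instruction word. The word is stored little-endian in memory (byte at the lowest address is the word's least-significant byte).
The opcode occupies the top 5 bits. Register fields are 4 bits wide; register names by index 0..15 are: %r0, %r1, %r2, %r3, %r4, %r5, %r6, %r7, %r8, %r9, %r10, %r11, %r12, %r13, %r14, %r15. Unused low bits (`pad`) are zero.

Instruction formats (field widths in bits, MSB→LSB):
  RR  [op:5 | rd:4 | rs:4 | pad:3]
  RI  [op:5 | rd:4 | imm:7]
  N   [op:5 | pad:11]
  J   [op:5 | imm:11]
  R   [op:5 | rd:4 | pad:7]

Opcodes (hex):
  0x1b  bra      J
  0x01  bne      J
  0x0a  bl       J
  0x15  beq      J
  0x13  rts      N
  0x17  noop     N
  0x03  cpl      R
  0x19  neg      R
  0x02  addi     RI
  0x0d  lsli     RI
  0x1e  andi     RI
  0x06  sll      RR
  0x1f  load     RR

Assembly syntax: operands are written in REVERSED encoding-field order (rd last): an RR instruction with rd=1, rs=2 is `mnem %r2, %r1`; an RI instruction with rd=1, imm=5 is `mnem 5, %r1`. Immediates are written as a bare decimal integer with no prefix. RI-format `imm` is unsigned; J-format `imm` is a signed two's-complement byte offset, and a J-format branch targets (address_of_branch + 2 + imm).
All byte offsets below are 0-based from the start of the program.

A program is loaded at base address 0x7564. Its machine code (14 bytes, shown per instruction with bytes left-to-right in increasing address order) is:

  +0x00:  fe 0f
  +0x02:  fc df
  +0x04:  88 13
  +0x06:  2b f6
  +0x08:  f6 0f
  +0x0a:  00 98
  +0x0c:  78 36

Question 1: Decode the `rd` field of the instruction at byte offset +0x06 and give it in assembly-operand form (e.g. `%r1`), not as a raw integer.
@+06  little-endian(2b f6) = 0xf62b
  op=0xf62b>>11=0x1e ⇒ andi (RI)
  rd@[10:7]=0xc ⇒ %r12
  imm@[6:0]=0x2b ⇒ 43

%r12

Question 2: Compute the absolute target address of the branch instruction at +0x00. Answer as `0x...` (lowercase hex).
0x7564

+0x00: fe 0f ⇒ word 0x0ffe (little)
  opcode bits[15:11]=0x1: bne/J
  imm@[10:0]=0x7fe (s11→-2) ⇒ -2
  target = base 0x7564 + off 0x00 + 2 + imm -2 = 0x7564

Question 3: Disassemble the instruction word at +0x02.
bra -4

+0x02: fc df ⇒ word 0xdffc (little)
  op=0xdffc>>11=0x1b ⇒ bra (J)
  imm@[10:0]=0x7fc (s11→-4) ⇒ -4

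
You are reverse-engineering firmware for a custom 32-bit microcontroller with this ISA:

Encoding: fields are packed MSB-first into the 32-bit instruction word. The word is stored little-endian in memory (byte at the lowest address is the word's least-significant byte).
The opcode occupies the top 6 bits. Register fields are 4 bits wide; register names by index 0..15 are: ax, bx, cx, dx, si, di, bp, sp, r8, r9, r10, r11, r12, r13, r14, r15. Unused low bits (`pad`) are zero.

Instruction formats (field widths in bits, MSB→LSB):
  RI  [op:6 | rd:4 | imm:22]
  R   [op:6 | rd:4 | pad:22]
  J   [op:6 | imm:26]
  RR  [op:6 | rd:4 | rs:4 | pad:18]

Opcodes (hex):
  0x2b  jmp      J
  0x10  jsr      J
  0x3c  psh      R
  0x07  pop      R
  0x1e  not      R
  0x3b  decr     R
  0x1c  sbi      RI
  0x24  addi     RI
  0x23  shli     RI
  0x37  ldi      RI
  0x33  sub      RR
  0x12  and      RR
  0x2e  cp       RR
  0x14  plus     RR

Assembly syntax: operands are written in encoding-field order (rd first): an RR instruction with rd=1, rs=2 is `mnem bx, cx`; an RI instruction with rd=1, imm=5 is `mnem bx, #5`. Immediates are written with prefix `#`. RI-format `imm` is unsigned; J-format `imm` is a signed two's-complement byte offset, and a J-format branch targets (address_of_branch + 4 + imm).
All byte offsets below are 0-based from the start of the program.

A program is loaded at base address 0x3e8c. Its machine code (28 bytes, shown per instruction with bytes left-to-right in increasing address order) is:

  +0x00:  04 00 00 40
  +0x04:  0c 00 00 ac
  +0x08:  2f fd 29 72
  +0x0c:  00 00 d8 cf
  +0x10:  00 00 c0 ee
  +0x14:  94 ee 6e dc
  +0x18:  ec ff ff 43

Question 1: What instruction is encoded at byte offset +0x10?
@+10  little-endian(00 00 c0 ee) = 0xeec00000
  op=0xeec00000>>26=0x3b ⇒ decr (R)
  rd@[25:22]=0xb ⇒ r11

decr r11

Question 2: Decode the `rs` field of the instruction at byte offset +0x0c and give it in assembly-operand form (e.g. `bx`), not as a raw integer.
bp

[0c] 00 00 d8 cf → 0xcfd80000
  op=0xcfd80000>>26=0x33 ⇒ sub (RR)
  rd@[25:22]=0xf ⇒ r15
  rs@[21:18]=0x6 ⇒ bp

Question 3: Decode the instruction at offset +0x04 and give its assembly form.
jmp #12

off 0x04: read 0c 00 00 ac as little → 0xac00000c
  opcode bits[31:26]=0x2b: jmp/J
  [25:0] imm=12 = #12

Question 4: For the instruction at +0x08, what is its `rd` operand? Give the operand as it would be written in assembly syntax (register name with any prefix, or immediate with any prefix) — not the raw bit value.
r8

off 0x08: read 2f fd 29 72 as little → 0x7229fd2f
  op=0x7229fd2f>>26=0x1c ⇒ sbi (RI)
  rd: (w>>22)&0xf=0x8 → r8
  imm: (w>>0)&0x3fffff=0x29fd2f → #2751791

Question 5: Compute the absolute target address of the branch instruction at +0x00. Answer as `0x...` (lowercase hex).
0x3e94

+0x00: 04 00 00 40 ⇒ word 0x40000004 (little)
  opcode bits[31:26]=0x10: jsr/J
  imm: (w>>0)&0x3ffffff=0x4 → #4
  target = base 0x3e8c + off 0x00 + 4 + imm 4 = 0x3e94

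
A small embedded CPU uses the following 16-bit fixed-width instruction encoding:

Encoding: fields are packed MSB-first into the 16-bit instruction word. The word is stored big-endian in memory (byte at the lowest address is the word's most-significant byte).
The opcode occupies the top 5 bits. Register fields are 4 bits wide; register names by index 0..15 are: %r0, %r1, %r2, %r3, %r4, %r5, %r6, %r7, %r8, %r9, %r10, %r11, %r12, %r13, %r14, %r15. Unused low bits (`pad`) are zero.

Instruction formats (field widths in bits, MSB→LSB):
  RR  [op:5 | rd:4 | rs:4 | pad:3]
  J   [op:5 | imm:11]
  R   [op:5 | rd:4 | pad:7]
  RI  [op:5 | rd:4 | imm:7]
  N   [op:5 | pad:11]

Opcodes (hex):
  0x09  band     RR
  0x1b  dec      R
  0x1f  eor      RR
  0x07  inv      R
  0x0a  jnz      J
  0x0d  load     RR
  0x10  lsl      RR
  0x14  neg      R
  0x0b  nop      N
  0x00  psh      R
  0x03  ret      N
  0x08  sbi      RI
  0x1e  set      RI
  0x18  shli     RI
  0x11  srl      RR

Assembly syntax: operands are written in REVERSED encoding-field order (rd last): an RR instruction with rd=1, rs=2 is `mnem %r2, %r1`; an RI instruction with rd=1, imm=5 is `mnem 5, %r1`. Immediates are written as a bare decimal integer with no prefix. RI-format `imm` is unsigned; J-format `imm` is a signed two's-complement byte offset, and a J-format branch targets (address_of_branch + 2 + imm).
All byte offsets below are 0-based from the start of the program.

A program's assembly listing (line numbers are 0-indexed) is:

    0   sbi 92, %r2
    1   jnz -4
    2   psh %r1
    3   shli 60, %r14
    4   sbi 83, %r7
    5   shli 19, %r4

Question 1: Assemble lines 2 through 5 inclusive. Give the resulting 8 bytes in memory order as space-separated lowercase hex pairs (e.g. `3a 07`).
line 2 (psh): pack op=0x0:5|rd=1:4|pad=0:7 = 0x0080; big→ 00 80
line 3 (shli): pack op=0x18:5|rd=14:4|imm=60:7 = 0xc73c; big→ c7 3c
line 4 (sbi): pack op=0x8:5|rd=7:4|imm=83:7 = 0x43d3; big→ 43 d3
line 5 (shli): pack op=0x18:5|rd=4:4|imm=19:7 = 0xc213; big→ c2 13

00 80 c7 3c 43 d3 c2 13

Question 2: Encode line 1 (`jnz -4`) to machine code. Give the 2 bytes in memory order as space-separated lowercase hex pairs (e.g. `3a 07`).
57 fc

L1: jnz op=0xa:5|imm=-4:11 ⇒ 0x57fc ⇒ big 57 fc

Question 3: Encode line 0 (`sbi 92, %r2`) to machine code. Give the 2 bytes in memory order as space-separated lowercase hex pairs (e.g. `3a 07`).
line 0 (sbi): pack op=0x8:5|rd=2:4|imm=92:7 = 0x415c; big→ 41 5c

41 5c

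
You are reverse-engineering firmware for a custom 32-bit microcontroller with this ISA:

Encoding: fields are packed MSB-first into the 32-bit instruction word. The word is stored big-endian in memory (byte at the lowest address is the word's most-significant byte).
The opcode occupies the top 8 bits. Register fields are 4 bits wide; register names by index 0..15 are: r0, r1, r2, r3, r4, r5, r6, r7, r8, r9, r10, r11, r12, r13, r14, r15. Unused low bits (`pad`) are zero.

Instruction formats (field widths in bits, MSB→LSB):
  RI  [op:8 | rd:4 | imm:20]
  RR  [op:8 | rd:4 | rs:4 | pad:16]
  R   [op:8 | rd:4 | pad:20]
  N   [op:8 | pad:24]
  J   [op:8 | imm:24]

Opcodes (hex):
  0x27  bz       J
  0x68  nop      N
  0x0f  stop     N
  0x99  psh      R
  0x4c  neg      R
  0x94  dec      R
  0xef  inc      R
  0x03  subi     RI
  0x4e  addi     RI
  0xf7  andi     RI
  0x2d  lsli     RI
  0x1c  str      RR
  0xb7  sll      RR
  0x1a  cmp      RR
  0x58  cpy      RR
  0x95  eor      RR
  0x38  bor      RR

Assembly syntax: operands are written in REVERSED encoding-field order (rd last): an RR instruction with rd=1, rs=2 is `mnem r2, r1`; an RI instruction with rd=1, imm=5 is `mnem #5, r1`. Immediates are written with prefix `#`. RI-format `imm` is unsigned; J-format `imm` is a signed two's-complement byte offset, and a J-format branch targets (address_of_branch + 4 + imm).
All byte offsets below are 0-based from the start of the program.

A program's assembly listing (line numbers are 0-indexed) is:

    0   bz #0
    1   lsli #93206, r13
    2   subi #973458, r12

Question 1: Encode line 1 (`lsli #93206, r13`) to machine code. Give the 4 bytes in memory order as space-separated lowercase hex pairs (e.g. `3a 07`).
L1: lsli op=0x2d:8|rd=13:4|imm=93206:20 ⇒ 0x2dd16c16 ⇒ big 2d d1 6c 16

2d d1 6c 16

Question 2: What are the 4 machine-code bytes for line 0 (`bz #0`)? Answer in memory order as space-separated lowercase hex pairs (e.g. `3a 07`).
27 00 00 00

0. bz fields op=0x27:8|imm=0:24 → word 27000000h → 27 00 00 00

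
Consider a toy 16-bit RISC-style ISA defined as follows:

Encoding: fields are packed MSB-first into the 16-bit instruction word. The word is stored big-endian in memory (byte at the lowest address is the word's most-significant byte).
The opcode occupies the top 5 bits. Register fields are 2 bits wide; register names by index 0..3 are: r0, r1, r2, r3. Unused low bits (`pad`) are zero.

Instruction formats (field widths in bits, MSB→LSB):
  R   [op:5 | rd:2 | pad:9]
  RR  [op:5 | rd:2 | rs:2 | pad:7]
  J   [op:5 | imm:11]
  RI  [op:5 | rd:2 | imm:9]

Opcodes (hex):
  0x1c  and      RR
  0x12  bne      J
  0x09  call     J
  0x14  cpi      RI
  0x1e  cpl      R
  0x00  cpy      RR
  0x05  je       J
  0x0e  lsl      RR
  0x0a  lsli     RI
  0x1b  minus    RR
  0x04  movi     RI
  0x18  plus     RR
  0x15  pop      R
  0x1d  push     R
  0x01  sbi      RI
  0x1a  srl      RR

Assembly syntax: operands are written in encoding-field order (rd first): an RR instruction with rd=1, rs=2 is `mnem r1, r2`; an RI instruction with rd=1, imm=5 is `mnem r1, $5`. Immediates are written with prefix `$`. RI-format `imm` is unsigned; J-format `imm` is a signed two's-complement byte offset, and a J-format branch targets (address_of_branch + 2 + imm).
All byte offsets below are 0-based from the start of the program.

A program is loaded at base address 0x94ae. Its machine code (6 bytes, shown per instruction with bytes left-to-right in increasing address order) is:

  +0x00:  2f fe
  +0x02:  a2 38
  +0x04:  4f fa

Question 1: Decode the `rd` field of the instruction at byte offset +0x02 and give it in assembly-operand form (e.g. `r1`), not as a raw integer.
[02] a2 38 → 0xa238
  opcode bits[15:11]=0x14: cpi/RI
  rd@[10:9]=0x1 ⇒ r1
  imm@[8:0]=0x38 ⇒ $56

r1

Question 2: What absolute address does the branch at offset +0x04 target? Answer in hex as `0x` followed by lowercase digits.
0x94ae

[04] 4f fa → 0x4ffa
  opcode bits[15:11]=0x9: call/J
  [10:0] imm=2042 (s11→-6) = $-6
  target = base 0x94ae + off 0x04 + 2 + imm -6 = 0x94ae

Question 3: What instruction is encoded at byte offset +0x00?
je $-2

[00] 2f fe → 0x2ffe
  op=0x2ffe>>11=0x5 ⇒ je (J)
  [10:0] imm=2046 (s11→-2) = $-2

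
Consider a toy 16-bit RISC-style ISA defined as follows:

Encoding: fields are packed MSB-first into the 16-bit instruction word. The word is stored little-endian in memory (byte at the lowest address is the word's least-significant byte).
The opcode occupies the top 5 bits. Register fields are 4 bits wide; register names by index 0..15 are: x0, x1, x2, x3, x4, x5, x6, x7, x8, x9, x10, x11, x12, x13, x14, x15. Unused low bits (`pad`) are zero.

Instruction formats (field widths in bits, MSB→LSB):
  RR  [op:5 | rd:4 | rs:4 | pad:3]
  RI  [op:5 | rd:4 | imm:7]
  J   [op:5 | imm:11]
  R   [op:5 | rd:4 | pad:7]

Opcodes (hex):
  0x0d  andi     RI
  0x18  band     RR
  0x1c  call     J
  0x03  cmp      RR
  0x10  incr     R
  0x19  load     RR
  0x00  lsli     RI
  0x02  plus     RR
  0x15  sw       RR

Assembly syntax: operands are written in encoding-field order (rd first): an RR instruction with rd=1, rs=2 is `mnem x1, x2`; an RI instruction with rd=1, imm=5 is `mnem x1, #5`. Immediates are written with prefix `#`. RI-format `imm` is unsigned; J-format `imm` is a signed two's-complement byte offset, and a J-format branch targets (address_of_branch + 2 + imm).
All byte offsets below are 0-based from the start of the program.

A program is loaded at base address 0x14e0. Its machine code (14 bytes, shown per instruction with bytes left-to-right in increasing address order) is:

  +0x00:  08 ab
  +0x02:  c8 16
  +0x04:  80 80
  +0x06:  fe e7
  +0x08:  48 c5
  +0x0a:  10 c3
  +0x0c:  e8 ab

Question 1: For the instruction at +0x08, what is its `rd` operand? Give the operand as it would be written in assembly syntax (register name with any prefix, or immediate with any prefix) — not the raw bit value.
x10

@+08  little-endian(48 c5) = 0xc548
  op=0xc548>>11=0x18 ⇒ band (RR)
  [10:7] rd=10 = x10
  [6:3] rs=9 = x9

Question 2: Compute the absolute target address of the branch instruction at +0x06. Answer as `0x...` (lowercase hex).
@+06  little-endian(fe e7) = 0xe7fe
  opcode bits[15:11]=0x1c: call/J
  [10:0] imm=2046 (s11→-2) = #-2
  target = base 0x14e0 + off 0x06 + 2 + imm -2 = 0x14e6

0x14e6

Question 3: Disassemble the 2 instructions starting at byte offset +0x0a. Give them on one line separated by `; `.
+0x0a: 10 c3 ⇒ word 0xc310 (little)
  top 5b → 0x18 → band [RR]
  rd@[10:7]=0x6 ⇒ x6
  rs@[6:3]=0x2 ⇒ x2
+0x0c: e8 ab ⇒ word 0xabe8 (little)
  top 5b → 0x15 → sw [RR]
  rd@[10:7]=0x7 ⇒ x7
  rs@[6:3]=0xd ⇒ x13

band x6, x2; sw x7, x13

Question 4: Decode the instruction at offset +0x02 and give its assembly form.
plus x13, x9

off 0x02: read c8 16 as little → 0x16c8
  op=0x16c8>>11=0x2 ⇒ plus (RR)
  [10:7] rd=13 = x13
  [6:3] rs=9 = x9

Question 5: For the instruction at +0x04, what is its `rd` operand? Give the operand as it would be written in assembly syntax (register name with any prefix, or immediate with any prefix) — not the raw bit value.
[04] 80 80 → 0x8080
  op=0x8080>>11=0x10 ⇒ incr (R)
  [10:7] rd=1 = x1

x1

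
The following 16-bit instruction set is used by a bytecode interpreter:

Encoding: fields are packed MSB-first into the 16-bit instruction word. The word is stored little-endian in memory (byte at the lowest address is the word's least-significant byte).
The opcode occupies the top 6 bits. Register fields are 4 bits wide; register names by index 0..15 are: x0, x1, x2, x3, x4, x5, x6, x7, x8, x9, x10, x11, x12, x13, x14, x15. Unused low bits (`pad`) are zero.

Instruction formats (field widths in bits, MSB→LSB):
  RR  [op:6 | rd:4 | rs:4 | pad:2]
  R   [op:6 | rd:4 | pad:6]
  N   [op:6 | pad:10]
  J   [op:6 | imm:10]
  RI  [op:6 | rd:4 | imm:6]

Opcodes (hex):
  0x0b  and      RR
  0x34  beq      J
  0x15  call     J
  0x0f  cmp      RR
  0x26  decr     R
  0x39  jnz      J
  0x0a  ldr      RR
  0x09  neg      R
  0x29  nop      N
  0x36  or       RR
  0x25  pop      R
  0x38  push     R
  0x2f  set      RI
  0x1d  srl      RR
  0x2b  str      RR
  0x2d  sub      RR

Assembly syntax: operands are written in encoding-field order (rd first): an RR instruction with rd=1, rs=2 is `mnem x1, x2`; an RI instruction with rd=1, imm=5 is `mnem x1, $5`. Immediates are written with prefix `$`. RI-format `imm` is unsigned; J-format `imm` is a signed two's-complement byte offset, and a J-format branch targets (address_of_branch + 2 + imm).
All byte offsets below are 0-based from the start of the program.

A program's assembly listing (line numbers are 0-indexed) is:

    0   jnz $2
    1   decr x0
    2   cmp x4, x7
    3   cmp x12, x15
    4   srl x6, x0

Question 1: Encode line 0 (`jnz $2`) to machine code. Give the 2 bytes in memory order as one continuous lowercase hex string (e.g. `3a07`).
line 0 (jnz): pack op=0x39:6|imm=2:10 = 0xe402; little→ 02 e4

02e4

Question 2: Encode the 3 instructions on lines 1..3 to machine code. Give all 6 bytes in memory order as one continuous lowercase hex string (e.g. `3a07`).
L1: decr op=0x26:6|rd=0:4|pad=0:6 ⇒ 0x9800 ⇒ little 00 98
L2: cmp op=0xf:6|rd=4:4|rs=7:4|pad=0:2 ⇒ 0x3d1c ⇒ little 1c 3d
L3: cmp op=0xf:6|rd=12:4|rs=15:4|pad=0:2 ⇒ 0x3f3c ⇒ little 3c 3f

00981c3d3c3f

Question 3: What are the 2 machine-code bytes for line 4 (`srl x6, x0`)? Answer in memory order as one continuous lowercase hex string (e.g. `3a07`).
8075

line 4 (srl): pack op=0x1d:6|rd=6:4|rs=0:4|pad=0:2 = 0x7580; little→ 80 75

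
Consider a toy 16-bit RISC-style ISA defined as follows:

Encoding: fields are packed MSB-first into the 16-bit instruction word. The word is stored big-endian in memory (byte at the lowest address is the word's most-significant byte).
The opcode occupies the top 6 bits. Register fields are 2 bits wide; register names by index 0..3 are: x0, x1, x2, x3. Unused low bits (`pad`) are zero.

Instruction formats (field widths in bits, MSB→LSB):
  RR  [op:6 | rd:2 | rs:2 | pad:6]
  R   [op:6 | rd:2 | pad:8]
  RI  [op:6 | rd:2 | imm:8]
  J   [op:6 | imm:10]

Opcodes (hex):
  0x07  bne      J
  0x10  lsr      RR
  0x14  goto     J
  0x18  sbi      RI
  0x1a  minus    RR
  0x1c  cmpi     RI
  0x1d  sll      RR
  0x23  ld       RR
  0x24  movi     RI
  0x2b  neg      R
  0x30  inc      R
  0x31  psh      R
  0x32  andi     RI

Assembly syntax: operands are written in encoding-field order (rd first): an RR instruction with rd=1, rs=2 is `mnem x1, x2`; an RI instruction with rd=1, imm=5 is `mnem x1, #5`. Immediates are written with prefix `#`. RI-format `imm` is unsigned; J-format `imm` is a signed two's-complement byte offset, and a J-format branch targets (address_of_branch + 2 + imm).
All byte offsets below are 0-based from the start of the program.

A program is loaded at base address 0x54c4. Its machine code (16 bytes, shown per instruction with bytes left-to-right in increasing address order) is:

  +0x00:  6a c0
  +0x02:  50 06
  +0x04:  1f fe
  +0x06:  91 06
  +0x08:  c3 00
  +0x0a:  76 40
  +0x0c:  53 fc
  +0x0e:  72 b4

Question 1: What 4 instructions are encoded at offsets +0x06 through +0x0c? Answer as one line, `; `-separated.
movi x1, #6; inc x3; sll x2, x1; goto #-4

off 0x06: read 91 06 as big → 0x9106
  op=0x9106>>10=0x24 ⇒ movi (RI)
  [9:8] rd=1 = x1
  [7:0] imm=6 = #6
off 0x08: read c3 00 as big → 0xc300
  op=0xc300>>10=0x30 ⇒ inc (R)
  [9:8] rd=3 = x3
off 0x0a: read 76 40 as big → 0x7640
  op=0x7640>>10=0x1d ⇒ sll (RR)
  [9:8] rd=2 = x2
  [7:6] rs=1 = x1
off 0x0c: read 53 fc as big → 0x53fc
  op=0x53fc>>10=0x14 ⇒ goto (J)
  [9:0] imm=1020 (s10→-4) = #-4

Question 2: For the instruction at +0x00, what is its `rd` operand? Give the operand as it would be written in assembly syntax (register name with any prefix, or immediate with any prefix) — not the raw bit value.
x2

off 0x00: read 6a c0 as big → 0x6ac0
  op=0x6ac0>>10=0x1a ⇒ minus (RR)
  rd@[9:8]=0x2 ⇒ x2
  rs@[7:6]=0x3 ⇒ x3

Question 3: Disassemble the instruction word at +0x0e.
off 0x0e: read 72 b4 as big → 0x72b4
  opcode bits[15:10]=0x1c: cmpi/RI
  rd@[9:8]=0x2 ⇒ x2
  imm@[7:0]=0xb4 ⇒ #180

cmpi x2, #180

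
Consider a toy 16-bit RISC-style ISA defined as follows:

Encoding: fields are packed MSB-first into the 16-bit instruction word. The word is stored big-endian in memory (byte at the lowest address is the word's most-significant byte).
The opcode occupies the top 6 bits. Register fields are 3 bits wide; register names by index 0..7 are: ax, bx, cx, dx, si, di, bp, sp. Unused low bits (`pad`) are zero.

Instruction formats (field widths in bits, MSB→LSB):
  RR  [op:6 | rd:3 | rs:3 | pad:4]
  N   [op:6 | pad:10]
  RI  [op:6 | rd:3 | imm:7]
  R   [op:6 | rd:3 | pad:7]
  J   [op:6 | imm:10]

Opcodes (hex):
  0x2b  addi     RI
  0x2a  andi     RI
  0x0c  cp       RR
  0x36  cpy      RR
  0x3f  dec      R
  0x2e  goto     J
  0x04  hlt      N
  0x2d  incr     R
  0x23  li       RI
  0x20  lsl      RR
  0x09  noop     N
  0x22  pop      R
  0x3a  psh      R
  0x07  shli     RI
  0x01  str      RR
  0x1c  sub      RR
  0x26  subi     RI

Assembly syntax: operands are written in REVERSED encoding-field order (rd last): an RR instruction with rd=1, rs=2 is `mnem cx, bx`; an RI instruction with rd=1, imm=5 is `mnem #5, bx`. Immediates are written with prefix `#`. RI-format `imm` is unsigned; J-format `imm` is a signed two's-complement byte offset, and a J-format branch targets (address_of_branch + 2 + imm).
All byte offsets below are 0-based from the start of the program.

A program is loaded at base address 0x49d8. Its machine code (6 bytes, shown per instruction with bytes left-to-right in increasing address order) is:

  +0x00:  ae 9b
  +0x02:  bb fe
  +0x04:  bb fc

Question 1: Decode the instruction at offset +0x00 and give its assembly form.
addi #27, di

off 0x00: read ae 9b as big → 0xae9b
  opcode bits[15:10]=0x2b: addi/RI
  rd@[9:7]=0x5 ⇒ di
  imm@[6:0]=0x1b ⇒ #27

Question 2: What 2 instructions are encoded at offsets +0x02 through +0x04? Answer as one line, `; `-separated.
@+02  big-endian(bb fe) = 0xbbfe
  op=0xbbfe>>10=0x2e ⇒ goto (J)
  [9:0] imm=1022 (s10→-2) = #-2
@+04  big-endian(bb fc) = 0xbbfc
  op=0xbbfc>>10=0x2e ⇒ goto (J)
  [9:0] imm=1020 (s10→-4) = #-4

goto #-2; goto #-4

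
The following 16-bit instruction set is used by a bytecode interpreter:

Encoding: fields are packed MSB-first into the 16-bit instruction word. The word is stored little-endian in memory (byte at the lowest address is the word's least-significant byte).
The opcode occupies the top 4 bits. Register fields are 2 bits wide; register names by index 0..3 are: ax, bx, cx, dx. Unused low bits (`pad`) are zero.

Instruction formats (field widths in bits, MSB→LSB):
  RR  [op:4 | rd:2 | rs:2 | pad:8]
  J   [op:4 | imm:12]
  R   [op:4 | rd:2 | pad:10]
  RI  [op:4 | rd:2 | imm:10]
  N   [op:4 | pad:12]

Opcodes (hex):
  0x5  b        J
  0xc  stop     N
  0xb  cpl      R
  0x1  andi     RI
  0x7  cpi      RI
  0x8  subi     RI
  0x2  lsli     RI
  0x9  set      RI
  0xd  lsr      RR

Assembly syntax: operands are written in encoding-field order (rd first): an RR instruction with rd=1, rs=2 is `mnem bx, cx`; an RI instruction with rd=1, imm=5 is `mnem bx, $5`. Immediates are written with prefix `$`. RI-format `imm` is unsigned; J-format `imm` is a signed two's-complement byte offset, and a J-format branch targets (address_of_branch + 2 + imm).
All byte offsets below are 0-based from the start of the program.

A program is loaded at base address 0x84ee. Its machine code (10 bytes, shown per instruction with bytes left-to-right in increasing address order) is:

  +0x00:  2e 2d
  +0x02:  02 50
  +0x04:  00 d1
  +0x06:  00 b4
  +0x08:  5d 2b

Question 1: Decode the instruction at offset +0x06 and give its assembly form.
cpl bx

@+06  little-endian(00 b4) = 0xb400
  op=0xb400>>12=0xb ⇒ cpl (R)
  [11:10] rd=1 = bx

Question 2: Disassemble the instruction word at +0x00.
lsli dx, $302

off 0x00: read 2e 2d as little → 0x2d2e
  op=0x2d2e>>12=0x2 ⇒ lsli (RI)
  [11:10] rd=3 = dx
  [9:0] imm=302 = $302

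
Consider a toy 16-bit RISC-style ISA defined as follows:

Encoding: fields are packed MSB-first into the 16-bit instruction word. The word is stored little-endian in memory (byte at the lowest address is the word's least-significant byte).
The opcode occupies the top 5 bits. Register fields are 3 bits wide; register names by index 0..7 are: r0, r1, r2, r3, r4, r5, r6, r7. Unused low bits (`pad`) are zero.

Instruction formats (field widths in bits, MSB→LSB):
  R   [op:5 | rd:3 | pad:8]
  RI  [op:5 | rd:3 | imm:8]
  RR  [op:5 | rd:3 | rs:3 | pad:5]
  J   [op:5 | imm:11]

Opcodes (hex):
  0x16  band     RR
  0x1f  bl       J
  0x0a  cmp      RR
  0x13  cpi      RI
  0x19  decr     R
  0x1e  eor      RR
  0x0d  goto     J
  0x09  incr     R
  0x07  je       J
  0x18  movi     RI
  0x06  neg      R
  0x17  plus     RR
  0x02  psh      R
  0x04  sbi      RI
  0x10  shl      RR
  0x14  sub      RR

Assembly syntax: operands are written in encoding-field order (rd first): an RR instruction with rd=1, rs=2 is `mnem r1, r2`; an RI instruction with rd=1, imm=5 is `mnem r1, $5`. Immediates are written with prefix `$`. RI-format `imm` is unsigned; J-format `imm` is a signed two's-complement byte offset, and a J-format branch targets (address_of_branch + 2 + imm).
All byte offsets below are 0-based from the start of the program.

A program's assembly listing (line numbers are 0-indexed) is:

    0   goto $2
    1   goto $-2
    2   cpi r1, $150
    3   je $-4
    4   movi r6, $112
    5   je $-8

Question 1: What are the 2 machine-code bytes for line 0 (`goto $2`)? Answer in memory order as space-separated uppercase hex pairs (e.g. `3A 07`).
line 0 (goto): pack op=0xd:5|imm=2:11 = 0x6802; little→ 02 68

02 68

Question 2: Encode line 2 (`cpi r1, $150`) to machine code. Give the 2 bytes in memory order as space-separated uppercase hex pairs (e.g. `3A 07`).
L2: cpi op=0x13:5|rd=1:3|imm=150:8 ⇒ 0x9996 ⇒ little 96 99

96 99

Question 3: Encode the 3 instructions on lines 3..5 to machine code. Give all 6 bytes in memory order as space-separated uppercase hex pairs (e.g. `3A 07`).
FC 3F 70 C6 F8 3F

L3: je op=0x7:5|imm=-4:11 ⇒ 0x3ffc ⇒ little fc 3f
L4: movi op=0x18:5|rd=6:3|imm=112:8 ⇒ 0xc670 ⇒ little 70 c6
L5: je op=0x7:5|imm=-8:11 ⇒ 0x3ff8 ⇒ little f8 3f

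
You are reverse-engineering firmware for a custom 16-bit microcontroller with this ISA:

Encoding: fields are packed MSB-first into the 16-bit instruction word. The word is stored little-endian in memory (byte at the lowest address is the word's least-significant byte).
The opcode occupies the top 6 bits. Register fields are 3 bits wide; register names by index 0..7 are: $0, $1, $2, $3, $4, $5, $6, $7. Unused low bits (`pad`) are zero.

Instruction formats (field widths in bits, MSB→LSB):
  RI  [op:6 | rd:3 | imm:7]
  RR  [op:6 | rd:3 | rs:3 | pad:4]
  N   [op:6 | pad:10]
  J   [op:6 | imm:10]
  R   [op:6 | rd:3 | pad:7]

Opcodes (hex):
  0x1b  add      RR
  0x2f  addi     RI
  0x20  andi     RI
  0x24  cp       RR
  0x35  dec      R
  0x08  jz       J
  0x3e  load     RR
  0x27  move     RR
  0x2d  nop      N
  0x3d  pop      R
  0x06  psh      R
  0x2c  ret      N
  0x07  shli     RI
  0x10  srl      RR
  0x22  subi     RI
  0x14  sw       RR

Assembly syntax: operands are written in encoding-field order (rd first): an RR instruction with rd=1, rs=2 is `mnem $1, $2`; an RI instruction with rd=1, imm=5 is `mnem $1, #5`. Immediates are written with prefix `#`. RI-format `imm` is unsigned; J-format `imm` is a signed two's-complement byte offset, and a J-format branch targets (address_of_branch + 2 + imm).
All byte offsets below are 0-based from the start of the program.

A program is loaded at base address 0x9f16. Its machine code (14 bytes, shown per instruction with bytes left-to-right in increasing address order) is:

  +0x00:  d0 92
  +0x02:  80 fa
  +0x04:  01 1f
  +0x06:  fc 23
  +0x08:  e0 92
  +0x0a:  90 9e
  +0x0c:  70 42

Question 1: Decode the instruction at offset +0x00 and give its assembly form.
+0x00: d0 92 ⇒ word 0x92d0 (little)
  op=0x92d0>>10=0x24 ⇒ cp (RR)
  rd@[9:7]=0x5 ⇒ $5
  rs@[6:4]=0x5 ⇒ $5

cp $5, $5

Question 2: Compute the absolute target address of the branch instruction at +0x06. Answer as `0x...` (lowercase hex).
@+06  little-endian(fc 23) = 0x23fc
  op=0x23fc>>10=0x8 ⇒ jz (J)
  imm@[9:0]=0x3fc (s10→-4) ⇒ #-4
  target = base 0x9f16 + off 0x06 + 2 + imm -4 = 0x9f1a

0x9f1a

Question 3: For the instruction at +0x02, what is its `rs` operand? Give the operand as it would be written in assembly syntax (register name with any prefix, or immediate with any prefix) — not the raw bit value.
@+02  little-endian(80 fa) = 0xfa80
  op=0xfa80>>10=0x3e ⇒ load (RR)
  rd@[9:7]=0x5 ⇒ $5
  rs@[6:4]=0x0 ⇒ $0

$0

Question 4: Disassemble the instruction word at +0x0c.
+0x0c: 70 42 ⇒ word 0x4270 (little)
  op=0x4270>>10=0x10 ⇒ srl (RR)
  rd@[9:7]=0x4 ⇒ $4
  rs@[6:4]=0x7 ⇒ $7

srl $4, $7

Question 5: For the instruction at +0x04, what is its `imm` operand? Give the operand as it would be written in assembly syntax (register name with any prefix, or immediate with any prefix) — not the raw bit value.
#1

@+04  little-endian(01 1f) = 0x1f01
  top 6b → 0x7 → shli [RI]
  rd: (w>>7)&0x7=0x6 → $6
  imm: (w>>0)&0x7f=0x1 → #1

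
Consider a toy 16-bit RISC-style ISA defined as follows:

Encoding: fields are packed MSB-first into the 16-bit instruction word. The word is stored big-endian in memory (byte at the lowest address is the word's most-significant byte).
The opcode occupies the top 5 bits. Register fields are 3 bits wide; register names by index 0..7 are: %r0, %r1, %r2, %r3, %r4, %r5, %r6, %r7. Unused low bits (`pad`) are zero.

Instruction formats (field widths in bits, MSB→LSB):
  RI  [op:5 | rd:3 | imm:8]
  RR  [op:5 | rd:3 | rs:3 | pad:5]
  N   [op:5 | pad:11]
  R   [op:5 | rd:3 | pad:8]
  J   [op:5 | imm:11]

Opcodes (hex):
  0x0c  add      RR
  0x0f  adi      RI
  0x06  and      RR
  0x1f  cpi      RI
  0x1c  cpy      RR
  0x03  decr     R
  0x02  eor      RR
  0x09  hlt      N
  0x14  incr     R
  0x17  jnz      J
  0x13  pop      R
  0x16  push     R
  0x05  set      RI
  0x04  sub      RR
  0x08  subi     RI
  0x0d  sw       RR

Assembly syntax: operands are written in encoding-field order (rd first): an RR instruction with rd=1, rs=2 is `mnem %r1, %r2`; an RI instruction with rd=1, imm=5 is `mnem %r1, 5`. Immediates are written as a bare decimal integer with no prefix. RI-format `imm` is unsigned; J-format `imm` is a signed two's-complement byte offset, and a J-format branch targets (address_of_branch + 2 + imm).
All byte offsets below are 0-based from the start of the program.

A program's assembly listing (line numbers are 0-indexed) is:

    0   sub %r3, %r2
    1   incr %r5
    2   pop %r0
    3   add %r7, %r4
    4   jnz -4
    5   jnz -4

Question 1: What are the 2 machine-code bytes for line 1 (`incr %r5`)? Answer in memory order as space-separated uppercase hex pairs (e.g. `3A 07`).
line 1 (incr): pack op=0x14:5|rd=5:3|pad=0:8 = 0xa500; big→ a5 00

A5 00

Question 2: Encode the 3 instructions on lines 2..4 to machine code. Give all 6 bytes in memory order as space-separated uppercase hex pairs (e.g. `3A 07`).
2. pop fields op=0x13:5|rd=0:3|pad=0:8 → word 9800h → 98 00
3. add fields op=0xc:5|rd=7:3|rs=4:3|pad=0:5 → word 6780h → 67 80
4. jnz fields op=0x17:5|imm=-4:11 → word bffch → bf fc

98 00 67 80 BF FC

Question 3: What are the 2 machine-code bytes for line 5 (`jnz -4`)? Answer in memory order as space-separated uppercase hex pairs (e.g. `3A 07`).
L5: jnz op=0x17:5|imm=-4:11 ⇒ 0xbffc ⇒ big bf fc

BF FC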